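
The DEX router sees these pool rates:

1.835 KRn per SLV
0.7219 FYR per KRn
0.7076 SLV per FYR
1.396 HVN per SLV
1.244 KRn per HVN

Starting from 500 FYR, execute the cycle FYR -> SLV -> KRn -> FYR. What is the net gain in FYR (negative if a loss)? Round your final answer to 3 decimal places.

-31.326

500 FYR × 0.7076 = 353.8 SLV
353.8 SLV × 1.835 = 649.223 KRn
649.223 KRn × 0.7219 = 468.6740837 FYR
Net change: 468.6740837 − 500 = -31.3259163 FYR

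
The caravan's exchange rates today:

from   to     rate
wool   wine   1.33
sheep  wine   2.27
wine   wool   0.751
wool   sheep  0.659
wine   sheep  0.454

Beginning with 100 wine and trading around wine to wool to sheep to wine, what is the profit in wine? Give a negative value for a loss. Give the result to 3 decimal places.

12.344

100 wine × 0.751 = 75.1 wool
75.1 wool × 0.659 = 49.4909 sheep
49.4909 sheep × 2.27 = 112.344343 wine
Net change: 112.344343 − 100 = 12.344343 wine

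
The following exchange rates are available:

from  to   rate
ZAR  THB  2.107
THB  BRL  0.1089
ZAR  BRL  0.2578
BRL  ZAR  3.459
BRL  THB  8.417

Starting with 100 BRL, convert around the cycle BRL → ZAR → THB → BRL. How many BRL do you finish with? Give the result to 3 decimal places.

100 BRL × 3.459 = 345.9 ZAR
345.9 ZAR × 2.107 = 728.8113 THB
728.8113 THB × 0.1089 = 79.36755057 BRL

79.368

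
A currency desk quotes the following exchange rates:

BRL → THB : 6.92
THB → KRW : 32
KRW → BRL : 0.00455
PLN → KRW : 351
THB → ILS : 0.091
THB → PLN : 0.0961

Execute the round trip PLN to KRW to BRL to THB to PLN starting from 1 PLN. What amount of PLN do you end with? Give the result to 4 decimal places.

1 PLN × 351 = 351 KRW
351 KRW × 0.00455 = 1.59705 BRL
1.59705 BRL × 6.92 = 11.051586 THB
11.051586 THB × 0.0961 = 1.0620574146 PLN

1.0621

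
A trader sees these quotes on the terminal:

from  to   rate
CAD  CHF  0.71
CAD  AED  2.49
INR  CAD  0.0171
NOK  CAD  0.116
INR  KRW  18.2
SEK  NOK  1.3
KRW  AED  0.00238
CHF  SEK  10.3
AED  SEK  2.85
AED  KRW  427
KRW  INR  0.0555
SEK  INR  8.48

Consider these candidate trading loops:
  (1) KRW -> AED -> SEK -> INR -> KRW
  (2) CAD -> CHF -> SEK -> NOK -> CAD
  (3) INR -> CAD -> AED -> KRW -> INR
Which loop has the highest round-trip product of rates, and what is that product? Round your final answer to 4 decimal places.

(1) 0.00238 × 2.85 × 8.48 × 18.2 = 1.04686
(2) 0.71 × 10.3 × 1.3 × 0.116 = 1.10280
(3) 0.0171 × 2.49 × 427 × 0.0555 = 1.00906
Highest is cycle (2) at 1.1028 (>1, arbitrage).

1.1028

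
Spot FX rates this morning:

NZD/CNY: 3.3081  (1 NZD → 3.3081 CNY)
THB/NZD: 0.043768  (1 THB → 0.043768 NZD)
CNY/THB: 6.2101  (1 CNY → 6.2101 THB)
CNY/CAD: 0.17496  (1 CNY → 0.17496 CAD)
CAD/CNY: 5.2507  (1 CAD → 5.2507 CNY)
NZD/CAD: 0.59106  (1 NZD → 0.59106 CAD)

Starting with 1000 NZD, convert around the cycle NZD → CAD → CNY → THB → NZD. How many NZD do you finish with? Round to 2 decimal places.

843.54

1000 NZD × 0.59106 = 591.06 CAD
591.06 CAD × 5.2507 = 3103.478742 CNY
3103.478742 CNY × 6.2101 = 19272.9133356942 THB
19272.9133356942 THB × 0.043768 = 843.5368708766637456 NZD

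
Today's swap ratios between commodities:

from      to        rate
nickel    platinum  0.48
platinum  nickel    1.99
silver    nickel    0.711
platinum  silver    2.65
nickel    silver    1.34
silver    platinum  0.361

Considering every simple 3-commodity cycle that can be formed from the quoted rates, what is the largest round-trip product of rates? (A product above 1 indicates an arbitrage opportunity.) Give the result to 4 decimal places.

nickel→silver→platinum→nickel: 1.34 × 0.361 × 1.99 = 0.96264
nickel→platinum→silver→nickel: 0.48 × 2.65 × 0.711 = 0.90439
Maximum is nickel→silver→platinum→nickel at 0.9626; no arbitrage — every cycle loses value.

0.9626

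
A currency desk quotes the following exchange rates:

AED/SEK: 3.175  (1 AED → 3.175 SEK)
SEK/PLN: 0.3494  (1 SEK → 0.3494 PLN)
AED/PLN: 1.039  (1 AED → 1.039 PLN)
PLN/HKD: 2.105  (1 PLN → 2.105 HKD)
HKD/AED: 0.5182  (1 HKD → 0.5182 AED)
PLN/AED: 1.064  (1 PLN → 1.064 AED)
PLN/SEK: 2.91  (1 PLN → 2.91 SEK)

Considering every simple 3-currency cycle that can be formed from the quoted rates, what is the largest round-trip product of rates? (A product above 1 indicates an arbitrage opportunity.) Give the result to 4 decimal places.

AED→SEK→PLN→AED: 3.175 × 0.3494 × 1.064 = 1.18034
AED→PLN→HKD→AED: 1.039 × 2.105 × 0.5182 = 1.13335
Maximum is AED→SEK→PLN→AED at 1.1803; arbitrage exists.

1.1803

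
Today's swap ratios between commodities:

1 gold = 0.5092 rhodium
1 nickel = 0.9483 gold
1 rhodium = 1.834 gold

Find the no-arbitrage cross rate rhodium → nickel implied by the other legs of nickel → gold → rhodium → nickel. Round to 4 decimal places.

2.0709

Known legs of the cycle: 0.9483 × 0.5092 = 0.48287436
For no arbitrage the full-cycle product must be 1, so the missing rate is 1 / 0.48287436 ≈ 2.070932.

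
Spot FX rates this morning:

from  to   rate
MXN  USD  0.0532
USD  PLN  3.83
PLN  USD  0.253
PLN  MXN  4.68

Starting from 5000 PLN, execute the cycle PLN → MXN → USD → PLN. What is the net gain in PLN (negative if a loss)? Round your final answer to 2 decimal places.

-232.11

5000 PLN × 4.68 = 23400 MXN
23400 MXN × 0.0532 = 1244.88 USD
1244.88 USD × 3.83 = 4767.8904 PLN
Net change: 4767.8904 − 5000 = -232.1096 PLN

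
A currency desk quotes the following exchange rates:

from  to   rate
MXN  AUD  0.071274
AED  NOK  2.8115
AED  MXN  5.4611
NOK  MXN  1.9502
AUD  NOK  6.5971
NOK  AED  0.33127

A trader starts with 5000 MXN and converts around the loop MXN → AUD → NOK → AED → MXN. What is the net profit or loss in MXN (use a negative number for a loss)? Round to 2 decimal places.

5000 MXN × 0.071274 = 356.37 AUD
356.37 AUD × 6.5971 = 2351.008527 NOK
2351.008527 NOK × 0.33127 = 778.81859473929 AED
778.81859473929 AED × 5.4611 = 4253.206227730736619 MXN
Net change: 4253.206227730736619 − 5000 = -746.793772269263381 MXN

-746.79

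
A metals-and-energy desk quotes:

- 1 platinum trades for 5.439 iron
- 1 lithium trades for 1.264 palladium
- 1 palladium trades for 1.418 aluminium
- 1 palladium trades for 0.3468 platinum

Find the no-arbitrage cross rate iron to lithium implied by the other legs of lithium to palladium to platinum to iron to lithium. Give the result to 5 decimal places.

0.41943

Known legs of the cycle: 1.264 × 0.3468 × 5.439 = 2.3842139328
For no arbitrage the full-cycle product must be 1, so the missing rate is 1 / 2.3842139328 ≈ 0.4194254.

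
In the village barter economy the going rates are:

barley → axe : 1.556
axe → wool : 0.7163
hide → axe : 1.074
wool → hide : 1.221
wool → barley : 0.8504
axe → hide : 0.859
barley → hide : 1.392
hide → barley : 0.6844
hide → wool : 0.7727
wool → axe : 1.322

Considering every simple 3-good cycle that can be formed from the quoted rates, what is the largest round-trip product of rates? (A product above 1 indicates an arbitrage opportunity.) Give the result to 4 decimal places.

axe→wool→barley→axe: 0.7163 × 0.8504 × 1.556 = 0.94782
hide→axe→wool→hide: 1.074 × 0.7163 × 1.221 = 0.93932
hide→barley→axe→hide: 0.6844 × 1.556 × 0.859 = 0.91477
hide→wool→barley→hide: 0.7727 × 0.8504 × 1.392 = 0.91469
hide→wool→axe→hide: 0.7727 × 1.322 × 0.859 = 0.87748
Maximum is axe→wool→barley→axe at 0.9478; no arbitrage — every cycle loses value.

0.9478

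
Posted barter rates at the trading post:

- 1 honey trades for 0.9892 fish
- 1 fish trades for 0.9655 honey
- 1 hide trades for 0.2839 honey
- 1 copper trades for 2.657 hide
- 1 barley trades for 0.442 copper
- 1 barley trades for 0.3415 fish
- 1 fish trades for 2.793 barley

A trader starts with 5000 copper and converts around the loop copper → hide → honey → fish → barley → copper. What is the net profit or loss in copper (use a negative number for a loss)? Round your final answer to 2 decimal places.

5000 copper × 2.657 = 13285 hide
13285 hide × 0.2839 = 3771.6115 honey
3771.6115 honey × 0.9892 = 3730.8780958 fish
3730.8780958 fish × 2.793 = 10420.3425215694 barley
10420.3425215694 barley × 0.442 = 4605.7913945336748 copper
Net change: 4605.7913945336748 − 5000 = -394.2086054663252 copper

-394.21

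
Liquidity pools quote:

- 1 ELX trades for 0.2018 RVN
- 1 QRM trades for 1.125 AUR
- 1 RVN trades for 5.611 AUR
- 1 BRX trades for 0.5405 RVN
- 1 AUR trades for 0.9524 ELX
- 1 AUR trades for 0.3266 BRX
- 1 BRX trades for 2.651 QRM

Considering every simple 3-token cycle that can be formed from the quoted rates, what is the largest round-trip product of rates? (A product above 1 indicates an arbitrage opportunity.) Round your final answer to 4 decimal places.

1.0784

AUR→ELX→RVN→AUR: 0.9524 × 0.2018 × 5.611 = 1.07840
BRX→RVN→AUR→BRX: 0.5405 × 5.611 × 0.3266 = 0.99049
BRX→QRM→AUR→BRX: 2.651 × 1.125 × 0.3266 = 0.97404
Maximum is AUR→ELX→RVN→AUR at 1.0784; arbitrage exists.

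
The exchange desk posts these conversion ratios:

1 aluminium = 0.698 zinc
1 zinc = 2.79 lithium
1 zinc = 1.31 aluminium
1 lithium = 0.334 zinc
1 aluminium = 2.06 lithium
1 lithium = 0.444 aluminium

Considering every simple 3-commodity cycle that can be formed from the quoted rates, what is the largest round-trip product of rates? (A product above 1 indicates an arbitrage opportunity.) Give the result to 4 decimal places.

0.9013

aluminium→lithium→zinc→aluminium: 2.06 × 0.334 × 1.31 = 0.90133
aluminium→zinc→lithium→aluminium: 0.698 × 2.79 × 0.444 = 0.86465
Maximum is aluminium→lithium→zinc→aluminium at 0.9013; no arbitrage — every cycle loses value.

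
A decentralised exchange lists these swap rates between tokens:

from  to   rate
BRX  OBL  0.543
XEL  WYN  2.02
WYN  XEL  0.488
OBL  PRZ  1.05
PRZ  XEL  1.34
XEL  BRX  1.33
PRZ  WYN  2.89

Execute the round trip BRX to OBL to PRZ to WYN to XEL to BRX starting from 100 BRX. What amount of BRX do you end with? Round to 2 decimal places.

100 BRX × 0.543 = 54.3 OBL
54.3 OBL × 1.05 = 57.015 PRZ
57.015 PRZ × 2.89 = 164.77335 WYN
164.77335 WYN × 0.488 = 80.4093948 XEL
80.4093948 XEL × 1.33 = 106.944495084 BRX

106.94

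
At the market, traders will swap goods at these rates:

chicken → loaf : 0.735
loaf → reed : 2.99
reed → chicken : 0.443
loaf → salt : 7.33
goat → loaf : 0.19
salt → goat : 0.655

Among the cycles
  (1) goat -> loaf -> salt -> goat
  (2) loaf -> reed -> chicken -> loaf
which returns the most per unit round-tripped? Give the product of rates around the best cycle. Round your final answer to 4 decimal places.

(1) 0.19 × 7.33 × 0.655 = 0.91222
(2) 2.99 × 0.443 × 0.735 = 0.97356
Highest is cycle (2) at 0.9736 (≤1, no arbitrage).

0.9736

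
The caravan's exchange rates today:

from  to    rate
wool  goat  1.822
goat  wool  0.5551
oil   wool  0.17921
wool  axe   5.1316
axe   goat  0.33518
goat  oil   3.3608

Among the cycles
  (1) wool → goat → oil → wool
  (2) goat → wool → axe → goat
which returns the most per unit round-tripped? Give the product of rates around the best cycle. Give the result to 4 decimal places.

1.0974

(1) 1.822 × 3.3608 × 0.17921 = 1.09737
(2) 0.5551 × 5.1316 × 0.33518 = 0.95478
Highest is cycle (1) at 1.0974 (>1, arbitrage).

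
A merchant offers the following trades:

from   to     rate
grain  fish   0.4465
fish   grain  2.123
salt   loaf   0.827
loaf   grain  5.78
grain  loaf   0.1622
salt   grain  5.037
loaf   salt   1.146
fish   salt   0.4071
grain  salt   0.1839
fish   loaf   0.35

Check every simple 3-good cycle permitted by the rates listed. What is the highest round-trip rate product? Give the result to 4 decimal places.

salt→grain→loaf→salt: 5.037 × 0.1622 × 1.146 = 0.93628
fish→salt→grain→fish: 0.4071 × 5.037 × 0.4465 = 0.91558
fish→loaf→grain→fish: 0.35 × 5.78 × 0.4465 = 0.90327
salt→loaf→grain→salt: 0.827 × 5.78 × 0.1839 = 0.87905
Maximum is salt→grain→loaf→salt at 0.9363; no arbitrage — every cycle loses value.

0.9363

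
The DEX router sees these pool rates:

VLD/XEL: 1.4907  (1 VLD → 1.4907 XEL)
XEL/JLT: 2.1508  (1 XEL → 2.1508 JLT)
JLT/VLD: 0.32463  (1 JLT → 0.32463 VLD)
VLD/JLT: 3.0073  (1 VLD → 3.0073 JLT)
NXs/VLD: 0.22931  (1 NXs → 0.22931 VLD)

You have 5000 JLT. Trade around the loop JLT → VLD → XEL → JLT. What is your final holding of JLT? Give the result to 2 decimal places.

5000 JLT × 0.32463 = 1623.15 VLD
1623.15 VLD × 1.4907 = 2419.629705 XEL
2419.629705 XEL × 2.1508 = 5204.139569514 JLT

5204.14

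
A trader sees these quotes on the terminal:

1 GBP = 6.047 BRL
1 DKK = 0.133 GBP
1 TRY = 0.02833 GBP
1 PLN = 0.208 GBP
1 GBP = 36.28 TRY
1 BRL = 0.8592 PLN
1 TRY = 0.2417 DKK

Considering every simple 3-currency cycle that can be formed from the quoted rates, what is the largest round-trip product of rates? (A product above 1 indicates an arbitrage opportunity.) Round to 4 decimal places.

1.1663

GBP→TRY→DKK→GBP: 36.28 × 0.2417 × 0.133 = 1.16626
BRL→PLN→GBP→BRL: 0.8592 × 0.208 × 6.047 = 1.08068
Maximum is GBP→TRY→DKK→GBP at 1.1663; arbitrage exists.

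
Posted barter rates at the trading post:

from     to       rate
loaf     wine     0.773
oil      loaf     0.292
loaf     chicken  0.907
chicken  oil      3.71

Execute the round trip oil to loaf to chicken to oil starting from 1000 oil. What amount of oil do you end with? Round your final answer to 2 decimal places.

982.57

1000 oil × 0.292 = 292 loaf
292 loaf × 0.907 = 264.844 chicken
264.844 chicken × 3.71 = 982.57124 oil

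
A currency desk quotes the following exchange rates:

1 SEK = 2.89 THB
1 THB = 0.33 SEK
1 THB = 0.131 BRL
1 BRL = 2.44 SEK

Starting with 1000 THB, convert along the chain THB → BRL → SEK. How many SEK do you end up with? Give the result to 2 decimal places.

319.64

1000 THB × 0.131 = 131 BRL
131 BRL × 2.44 = 319.64 SEK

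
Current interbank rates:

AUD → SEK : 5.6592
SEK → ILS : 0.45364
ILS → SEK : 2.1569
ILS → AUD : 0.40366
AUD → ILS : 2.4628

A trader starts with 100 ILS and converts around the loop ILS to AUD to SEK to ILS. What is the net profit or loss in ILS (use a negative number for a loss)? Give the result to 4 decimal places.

100 ILS × 0.40366 = 40.366 AUD
40.366 AUD × 5.6592 = 228.4392672 SEK
228.4392672 SEK × 0.45364 = 103.629189172608 ILS
Net change: 103.629189172608 − 100 = 3.629189172608 ILS

3.6292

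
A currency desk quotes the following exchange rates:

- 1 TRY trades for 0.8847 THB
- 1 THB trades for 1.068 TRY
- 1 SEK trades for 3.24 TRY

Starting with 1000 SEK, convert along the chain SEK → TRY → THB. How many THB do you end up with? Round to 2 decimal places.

1000 SEK × 3.24 = 3240 TRY
3240 TRY × 0.8847 = 2866.428 THB

2866.43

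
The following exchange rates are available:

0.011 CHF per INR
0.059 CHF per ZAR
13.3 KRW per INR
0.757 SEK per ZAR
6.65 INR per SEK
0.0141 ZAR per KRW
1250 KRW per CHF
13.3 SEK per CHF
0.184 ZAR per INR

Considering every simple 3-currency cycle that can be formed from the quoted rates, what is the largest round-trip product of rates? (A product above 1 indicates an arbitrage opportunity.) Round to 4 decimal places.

1.0399

ZAR→CHF→KRW→ZAR: 0.059 × 1250 × 0.0141 = 1.03988
INR→CHF→SEK→INR: 0.011 × 13.3 × 6.65 = 0.97290
ZAR→SEK→INR→ZAR: 0.757 × 6.65 × 0.184 = 0.92627
Maximum is ZAR→CHF→KRW→ZAR at 1.0399; arbitrage exists.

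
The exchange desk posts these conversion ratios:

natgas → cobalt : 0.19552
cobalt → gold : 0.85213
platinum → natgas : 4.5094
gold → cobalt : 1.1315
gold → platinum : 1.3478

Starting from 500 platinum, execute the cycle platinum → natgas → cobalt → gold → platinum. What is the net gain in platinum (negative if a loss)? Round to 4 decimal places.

500 platinum × 4.5094 = 2254.7 natgas
2254.7 natgas × 0.19552 = 440.838944 cobalt
440.838944 cobalt × 0.85213 = 375.65208935072 gold
375.65208935072 gold × 1.3478 = 506.303886026900416 platinum
Net change: 506.303886026900416 − 500 = 6.303886026900416 platinum

6.3039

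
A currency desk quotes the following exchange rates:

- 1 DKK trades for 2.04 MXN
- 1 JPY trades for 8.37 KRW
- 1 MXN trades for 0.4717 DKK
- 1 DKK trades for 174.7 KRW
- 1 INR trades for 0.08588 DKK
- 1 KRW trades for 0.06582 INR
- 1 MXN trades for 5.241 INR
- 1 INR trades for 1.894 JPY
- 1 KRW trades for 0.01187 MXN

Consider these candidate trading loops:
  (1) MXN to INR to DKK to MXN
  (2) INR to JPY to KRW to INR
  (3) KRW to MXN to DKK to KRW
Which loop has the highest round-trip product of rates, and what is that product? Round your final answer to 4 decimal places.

1.0434

(1) 5.241 × 0.08588 × 2.04 = 0.91820
(2) 1.894 × 8.37 × 0.06582 = 1.04343
(3) 0.01187 × 0.4717 × 174.7 = 0.97816
Highest is cycle (2) at 1.0434 (>1, arbitrage).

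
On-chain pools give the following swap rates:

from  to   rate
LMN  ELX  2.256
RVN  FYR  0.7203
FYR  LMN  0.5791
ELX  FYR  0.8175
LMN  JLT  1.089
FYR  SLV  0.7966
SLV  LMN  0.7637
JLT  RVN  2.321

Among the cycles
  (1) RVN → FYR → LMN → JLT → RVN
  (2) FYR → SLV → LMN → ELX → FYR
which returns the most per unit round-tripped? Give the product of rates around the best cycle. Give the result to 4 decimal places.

1.1220

(1) 0.7203 × 0.5791 × 1.089 × 2.321 = 1.05431
(2) 0.7966 × 0.7637 × 2.256 × 0.8175 = 1.12199
Highest is cycle (2) at 1.1220 (>1, arbitrage).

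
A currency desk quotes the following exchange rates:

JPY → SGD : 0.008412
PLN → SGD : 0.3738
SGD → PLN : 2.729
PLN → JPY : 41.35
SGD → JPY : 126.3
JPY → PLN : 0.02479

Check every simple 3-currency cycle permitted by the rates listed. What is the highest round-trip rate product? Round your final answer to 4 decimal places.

PLN→SGD→JPY→PLN: 0.3738 × 126.3 × 0.02479 = 1.17036
PLN→JPY→SGD→PLN: 41.35 × 0.008412 × 2.729 = 0.94924
Maximum is PLN→SGD→JPY→PLN at 1.1704; arbitrage exists.

1.1704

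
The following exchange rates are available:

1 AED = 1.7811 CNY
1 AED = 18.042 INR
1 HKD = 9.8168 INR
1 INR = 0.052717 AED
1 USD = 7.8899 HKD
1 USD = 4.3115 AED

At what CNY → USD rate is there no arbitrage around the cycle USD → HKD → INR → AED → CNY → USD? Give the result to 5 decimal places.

0.13751

Known legs of the cycle: 7.8899 × 9.8168 × 0.052717 × 1.7811 = 7.272444794329018584
For no arbitrage the full-cycle product must be 1, so the missing rate is 1 / 7.272444794329018584 ≈ 0.1375053.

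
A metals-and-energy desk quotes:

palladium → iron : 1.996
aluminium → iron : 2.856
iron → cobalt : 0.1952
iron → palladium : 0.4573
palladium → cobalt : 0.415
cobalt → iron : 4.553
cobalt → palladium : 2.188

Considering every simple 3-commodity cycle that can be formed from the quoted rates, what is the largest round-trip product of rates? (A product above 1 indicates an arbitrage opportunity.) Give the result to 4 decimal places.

0.8641

cobalt→iron→palladium→cobalt: 4.553 × 0.4573 × 0.415 = 0.86407
cobalt→palladium→iron→cobalt: 2.188 × 1.996 × 0.1952 = 0.85249
Maximum is cobalt→iron→palladium→cobalt at 0.8641; no arbitrage — every cycle loses value.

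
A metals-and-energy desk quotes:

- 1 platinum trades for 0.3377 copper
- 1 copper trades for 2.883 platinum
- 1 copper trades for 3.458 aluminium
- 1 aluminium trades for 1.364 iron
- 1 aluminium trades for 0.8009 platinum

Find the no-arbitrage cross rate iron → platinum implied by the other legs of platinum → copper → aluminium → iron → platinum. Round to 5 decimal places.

Known legs of the cycle: 0.3377 × 3.458 × 1.364 = 1.5928336424
For no arbitrage the full-cycle product must be 1, so the missing rate is 1 / 1.5928336424 ≈ 0.6278120.

0.62781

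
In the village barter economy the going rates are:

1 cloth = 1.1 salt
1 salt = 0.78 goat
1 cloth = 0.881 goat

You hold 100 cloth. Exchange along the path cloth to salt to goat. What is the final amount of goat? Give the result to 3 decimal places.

85.800

100 cloth × 1.1 = 110 salt
110 salt × 0.78 = 85.8 goat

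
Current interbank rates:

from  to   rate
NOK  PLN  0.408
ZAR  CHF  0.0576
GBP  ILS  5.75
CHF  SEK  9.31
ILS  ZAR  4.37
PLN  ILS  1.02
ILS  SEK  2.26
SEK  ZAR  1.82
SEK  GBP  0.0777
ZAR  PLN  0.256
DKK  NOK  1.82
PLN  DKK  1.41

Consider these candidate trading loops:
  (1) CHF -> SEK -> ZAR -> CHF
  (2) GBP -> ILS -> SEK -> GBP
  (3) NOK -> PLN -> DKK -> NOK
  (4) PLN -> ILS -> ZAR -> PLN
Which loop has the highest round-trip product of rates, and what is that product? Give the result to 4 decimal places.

(1) 9.31 × 1.82 × 0.0576 = 0.97599
(2) 5.75 × 2.26 × 0.0777 = 1.00971
(3) 0.408 × 1.41 × 1.82 = 1.04701
(4) 1.02 × 4.37 × 0.256 = 1.14109
Highest is cycle (4) at 1.1411 (>1, arbitrage).

1.1411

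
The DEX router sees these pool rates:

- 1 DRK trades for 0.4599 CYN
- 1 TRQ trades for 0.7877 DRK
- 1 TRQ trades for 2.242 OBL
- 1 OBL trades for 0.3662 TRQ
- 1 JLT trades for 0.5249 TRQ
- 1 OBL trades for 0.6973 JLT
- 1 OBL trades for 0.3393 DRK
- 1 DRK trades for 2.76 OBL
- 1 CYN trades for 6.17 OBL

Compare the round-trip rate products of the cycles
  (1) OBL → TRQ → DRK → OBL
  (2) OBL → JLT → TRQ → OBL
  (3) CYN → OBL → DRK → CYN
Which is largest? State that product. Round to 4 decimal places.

0.9628

(1) 0.3662 × 0.7877 × 2.76 = 0.79614
(2) 0.6973 × 0.5249 × 2.242 = 0.82060
(3) 6.17 × 0.3393 × 0.4599 = 0.96279
Highest is cycle (3) at 0.9628 (≤1, no arbitrage).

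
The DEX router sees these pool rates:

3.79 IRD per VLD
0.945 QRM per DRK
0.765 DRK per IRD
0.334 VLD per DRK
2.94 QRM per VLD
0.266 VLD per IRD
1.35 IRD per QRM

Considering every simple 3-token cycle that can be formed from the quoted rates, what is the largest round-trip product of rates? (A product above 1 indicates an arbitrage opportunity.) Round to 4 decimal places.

1.0558

QRM→IRD→VLD→QRM: 1.35 × 0.266 × 2.94 = 1.05575
DRK→QRM→IRD→DRK: 0.945 × 1.35 × 0.765 = 0.97595
DRK→VLD→IRD→DRK: 0.334 × 3.79 × 0.765 = 0.96838
Maximum is QRM→IRD→VLD→QRM at 1.0558; arbitrage exists.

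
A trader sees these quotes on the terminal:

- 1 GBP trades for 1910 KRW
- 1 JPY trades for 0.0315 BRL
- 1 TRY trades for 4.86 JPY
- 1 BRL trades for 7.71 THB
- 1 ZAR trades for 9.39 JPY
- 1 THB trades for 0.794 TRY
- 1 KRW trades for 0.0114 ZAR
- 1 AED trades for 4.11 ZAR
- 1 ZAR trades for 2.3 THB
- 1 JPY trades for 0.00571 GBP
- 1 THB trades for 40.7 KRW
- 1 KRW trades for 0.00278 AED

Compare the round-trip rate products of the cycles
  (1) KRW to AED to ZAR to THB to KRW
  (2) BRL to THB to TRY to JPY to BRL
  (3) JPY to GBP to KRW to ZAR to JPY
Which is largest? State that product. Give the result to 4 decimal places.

(1) 0.00278 × 4.11 × 2.3 × 40.7 = 1.06957
(2) 7.71 × 0.794 × 4.86 × 0.0315 = 0.93718
(3) 0.00571 × 1910 × 0.0114 × 9.39 = 1.16745
Highest is cycle (3) at 1.1675 (>1, arbitrage).

1.1675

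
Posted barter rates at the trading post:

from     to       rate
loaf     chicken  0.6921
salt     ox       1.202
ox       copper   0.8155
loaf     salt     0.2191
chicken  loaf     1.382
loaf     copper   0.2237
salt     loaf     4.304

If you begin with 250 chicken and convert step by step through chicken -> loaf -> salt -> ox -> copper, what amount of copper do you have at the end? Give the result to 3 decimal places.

74.203

250 chicken × 1.382 = 345.5 loaf
345.5 loaf × 0.2191 = 75.69905 salt
75.69905 salt × 1.202 = 90.9902581 ox
90.9902581 ox × 0.8155 = 74.20255548055 copper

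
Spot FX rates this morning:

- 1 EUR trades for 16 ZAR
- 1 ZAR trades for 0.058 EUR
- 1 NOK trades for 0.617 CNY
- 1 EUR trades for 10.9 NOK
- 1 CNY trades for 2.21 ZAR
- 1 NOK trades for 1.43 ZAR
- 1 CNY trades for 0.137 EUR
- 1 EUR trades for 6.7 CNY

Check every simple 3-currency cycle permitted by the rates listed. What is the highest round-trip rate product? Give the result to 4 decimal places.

NOK→CNY→EUR→NOK: 0.617 × 0.137 × 10.9 = 0.92137
NOK→ZAR→EUR→NOK: 1.43 × 0.058 × 10.9 = 0.90405
ZAR→EUR→CNY→ZAR: 0.058 × 6.7 × 2.21 = 0.85881
Maximum is NOK→CNY→EUR→NOK at 0.9214; no arbitrage — every cycle loses value.

0.9214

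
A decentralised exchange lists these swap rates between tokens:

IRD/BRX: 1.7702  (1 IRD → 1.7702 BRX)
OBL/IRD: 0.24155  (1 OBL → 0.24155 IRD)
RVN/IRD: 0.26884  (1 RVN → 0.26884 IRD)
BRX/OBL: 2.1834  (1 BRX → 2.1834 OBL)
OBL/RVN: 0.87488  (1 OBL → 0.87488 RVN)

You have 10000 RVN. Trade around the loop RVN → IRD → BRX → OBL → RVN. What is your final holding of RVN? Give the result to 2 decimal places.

9090.71

10000 RVN × 0.26884 = 2688.4 IRD
2688.4 IRD × 1.7702 = 4759.00568 BRX
4759.00568 BRX × 2.1834 = 10390.813001712 OBL
10390.813001712 OBL × 0.87488 = 9090.71447893779456 RVN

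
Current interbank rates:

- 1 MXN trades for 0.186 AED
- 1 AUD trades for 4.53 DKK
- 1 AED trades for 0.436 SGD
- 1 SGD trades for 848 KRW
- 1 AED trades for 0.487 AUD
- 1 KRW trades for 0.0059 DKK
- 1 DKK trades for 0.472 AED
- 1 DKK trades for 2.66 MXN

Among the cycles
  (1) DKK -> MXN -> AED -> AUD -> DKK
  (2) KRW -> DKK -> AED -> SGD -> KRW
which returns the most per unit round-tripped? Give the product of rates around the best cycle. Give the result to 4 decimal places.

1.0915

(1) 2.66 × 0.186 × 0.487 × 4.53 = 1.09149
(2) 0.0059 × 0.472 × 0.436 × 848 = 1.02962
Highest is cycle (1) at 1.0915 (>1, arbitrage).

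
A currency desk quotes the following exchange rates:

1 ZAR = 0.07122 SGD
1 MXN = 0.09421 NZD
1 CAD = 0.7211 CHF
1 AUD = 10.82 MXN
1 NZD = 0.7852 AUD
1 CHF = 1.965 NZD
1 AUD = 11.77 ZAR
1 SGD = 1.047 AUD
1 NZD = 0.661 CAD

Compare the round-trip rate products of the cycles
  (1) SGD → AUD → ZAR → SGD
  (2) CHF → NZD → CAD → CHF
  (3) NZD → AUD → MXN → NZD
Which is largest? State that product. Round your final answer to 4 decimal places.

0.9366

(1) 1.047 × 11.77 × 0.07122 = 0.87766
(2) 1.965 × 0.661 × 0.7211 = 0.93661
(3) 0.7852 × 10.82 × 0.09421 = 0.80040
Highest is cycle (2) at 0.9366 (≤1, no arbitrage).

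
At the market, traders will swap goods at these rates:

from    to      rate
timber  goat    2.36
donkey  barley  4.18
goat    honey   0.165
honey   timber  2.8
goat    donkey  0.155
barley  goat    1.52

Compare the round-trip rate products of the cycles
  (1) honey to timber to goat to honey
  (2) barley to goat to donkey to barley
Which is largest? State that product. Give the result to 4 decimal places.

(1) 2.8 × 2.36 × 0.165 = 1.09032
(2) 1.52 × 0.155 × 4.18 = 0.98481
Highest is cycle (1) at 1.0903 (>1, arbitrage).

1.0903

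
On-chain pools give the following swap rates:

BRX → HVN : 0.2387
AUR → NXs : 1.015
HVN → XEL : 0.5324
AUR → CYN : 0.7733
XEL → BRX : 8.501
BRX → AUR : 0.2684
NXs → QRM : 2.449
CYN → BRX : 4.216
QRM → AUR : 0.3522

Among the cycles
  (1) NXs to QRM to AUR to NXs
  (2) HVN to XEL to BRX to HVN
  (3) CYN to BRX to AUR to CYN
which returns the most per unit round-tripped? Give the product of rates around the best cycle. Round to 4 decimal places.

1.0803

(1) 2.449 × 0.3522 × 1.015 = 0.87548
(2) 0.5324 × 8.501 × 0.2387 = 1.08034
(3) 4.216 × 0.2684 × 0.7733 = 0.87505
Highest is cycle (2) at 1.0803 (>1, arbitrage).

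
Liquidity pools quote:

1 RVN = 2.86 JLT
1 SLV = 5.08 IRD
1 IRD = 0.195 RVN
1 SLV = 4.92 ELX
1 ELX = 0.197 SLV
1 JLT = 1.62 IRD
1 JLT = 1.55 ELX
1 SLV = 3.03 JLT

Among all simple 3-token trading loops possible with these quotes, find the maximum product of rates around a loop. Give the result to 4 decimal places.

0.9252

ELX→SLV→JLT→ELX: 0.197 × 3.03 × 1.55 = 0.92521
RVN→JLT→IRD→RVN: 2.86 × 1.62 × 0.195 = 0.90347
Maximum is ELX→SLV→JLT→ELX at 0.9252; no arbitrage — every cycle loses value.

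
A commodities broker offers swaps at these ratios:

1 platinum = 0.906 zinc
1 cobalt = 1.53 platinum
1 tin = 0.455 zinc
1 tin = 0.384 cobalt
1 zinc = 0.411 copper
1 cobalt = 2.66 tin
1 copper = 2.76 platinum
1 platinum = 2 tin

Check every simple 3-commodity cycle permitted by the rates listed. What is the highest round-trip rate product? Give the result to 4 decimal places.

tin→cobalt→platinum→tin: 0.384 × 1.53 × 2 = 1.17504
copper→platinum→zinc→copper: 2.76 × 0.906 × 0.411 = 1.02773
Maximum is tin→cobalt→platinum→tin at 1.1750; arbitrage exists.

1.1750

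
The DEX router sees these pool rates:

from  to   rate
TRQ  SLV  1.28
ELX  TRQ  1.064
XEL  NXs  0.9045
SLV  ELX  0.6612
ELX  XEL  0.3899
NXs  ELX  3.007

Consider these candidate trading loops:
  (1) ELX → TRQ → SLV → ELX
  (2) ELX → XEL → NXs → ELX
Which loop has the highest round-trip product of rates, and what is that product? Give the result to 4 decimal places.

(1) 1.064 × 1.28 × 0.6612 = 0.90050
(2) 0.3899 × 0.9045 × 3.007 = 1.06046
Highest is cycle (2) at 1.0605 (>1, arbitrage).

1.0605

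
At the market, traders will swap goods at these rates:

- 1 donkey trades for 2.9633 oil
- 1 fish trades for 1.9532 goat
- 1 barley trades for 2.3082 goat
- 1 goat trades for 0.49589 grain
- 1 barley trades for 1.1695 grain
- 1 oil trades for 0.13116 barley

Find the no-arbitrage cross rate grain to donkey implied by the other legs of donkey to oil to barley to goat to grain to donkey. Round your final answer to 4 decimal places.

2.2478

Known legs of the cycle: 2.9633 × 0.13116 × 2.3082 × 0.49589 = 0.444872761974959544
For no arbitrage the full-cycle product must be 1, so the missing rate is 1 / 0.444872761974959544 ≈ 2.247834.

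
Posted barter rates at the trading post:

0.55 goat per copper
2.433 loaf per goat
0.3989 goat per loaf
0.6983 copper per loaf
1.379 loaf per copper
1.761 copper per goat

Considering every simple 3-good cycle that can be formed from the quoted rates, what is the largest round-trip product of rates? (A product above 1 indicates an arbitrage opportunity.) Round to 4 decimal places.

0.9687

loaf→goat→copper→loaf: 0.3989 × 1.761 × 1.379 = 0.96870
loaf→copper→goat→loaf: 0.6983 × 0.55 × 2.433 = 0.93443
Maximum is loaf→goat→copper→loaf at 0.9687; no arbitrage — every cycle loses value.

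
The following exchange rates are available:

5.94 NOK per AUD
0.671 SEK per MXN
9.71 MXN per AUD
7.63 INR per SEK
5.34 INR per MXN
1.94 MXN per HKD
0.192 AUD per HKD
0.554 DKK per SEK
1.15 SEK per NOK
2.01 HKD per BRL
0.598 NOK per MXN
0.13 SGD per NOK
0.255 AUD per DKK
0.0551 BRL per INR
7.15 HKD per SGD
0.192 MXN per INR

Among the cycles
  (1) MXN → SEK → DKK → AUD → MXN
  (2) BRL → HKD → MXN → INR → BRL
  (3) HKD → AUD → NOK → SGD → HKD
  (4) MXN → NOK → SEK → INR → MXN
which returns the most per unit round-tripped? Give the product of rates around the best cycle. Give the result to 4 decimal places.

1.1473

(1) 0.671 × 0.554 × 0.255 × 9.71 = 0.92043
(2) 2.01 × 1.94 × 5.34 × 0.0551 = 1.14734
(3) 0.192 × 5.94 × 0.13 × 7.15 = 1.06008
(4) 0.598 × 1.15 × 7.63 × 0.192 = 1.00745
Highest is cycle (2) at 1.1473 (>1, arbitrage).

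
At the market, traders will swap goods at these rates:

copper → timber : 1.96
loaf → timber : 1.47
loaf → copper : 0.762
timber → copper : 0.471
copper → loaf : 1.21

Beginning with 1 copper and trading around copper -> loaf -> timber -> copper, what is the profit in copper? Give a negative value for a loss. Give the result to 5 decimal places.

-0.16223

1 copper × 1.21 = 1.21 loaf
1.21 loaf × 1.47 = 1.7787 timber
1.7787 timber × 0.471 = 0.8377677 copper
Net change: 0.8377677 − 1 = -0.1622323 copper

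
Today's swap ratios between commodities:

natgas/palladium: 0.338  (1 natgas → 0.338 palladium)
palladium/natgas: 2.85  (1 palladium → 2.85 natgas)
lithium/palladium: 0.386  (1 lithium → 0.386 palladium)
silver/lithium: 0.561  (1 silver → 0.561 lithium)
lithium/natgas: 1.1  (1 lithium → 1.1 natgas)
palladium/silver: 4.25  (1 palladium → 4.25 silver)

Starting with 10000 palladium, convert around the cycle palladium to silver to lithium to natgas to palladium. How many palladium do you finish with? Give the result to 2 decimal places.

10000 palladium × 4.25 = 42500 silver
42500 silver × 0.561 = 23842.5 lithium
23842.5 lithium × 1.1 = 26226.75 natgas
26226.75 natgas × 0.338 = 8864.6415 palladium

8864.64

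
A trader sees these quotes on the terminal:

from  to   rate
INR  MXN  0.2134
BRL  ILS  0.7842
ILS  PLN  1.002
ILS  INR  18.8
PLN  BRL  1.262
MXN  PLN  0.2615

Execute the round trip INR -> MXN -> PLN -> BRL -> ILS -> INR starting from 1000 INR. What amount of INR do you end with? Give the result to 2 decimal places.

1000 INR × 0.2134 = 213.4 MXN
213.4 MXN × 0.2615 = 55.8041 PLN
55.8041 PLN × 1.262 = 70.4247742 BRL
70.4247742 BRL × 0.7842 = 55.22710792764 ILS
55.22710792764 ILS × 18.8 = 1038.269629039632 INR

1038.27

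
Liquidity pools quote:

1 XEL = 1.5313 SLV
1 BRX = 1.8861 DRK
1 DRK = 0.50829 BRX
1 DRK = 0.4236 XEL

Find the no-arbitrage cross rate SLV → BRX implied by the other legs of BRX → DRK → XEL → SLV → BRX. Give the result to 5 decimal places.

Known legs of the cycle: 1.8861 × 0.4236 × 1.5313 = 1.223435136348
For no arbitrage the full-cycle product must be 1, so the missing rate is 1 / 1.223435136348 ≈ 0.8173707.

0.81737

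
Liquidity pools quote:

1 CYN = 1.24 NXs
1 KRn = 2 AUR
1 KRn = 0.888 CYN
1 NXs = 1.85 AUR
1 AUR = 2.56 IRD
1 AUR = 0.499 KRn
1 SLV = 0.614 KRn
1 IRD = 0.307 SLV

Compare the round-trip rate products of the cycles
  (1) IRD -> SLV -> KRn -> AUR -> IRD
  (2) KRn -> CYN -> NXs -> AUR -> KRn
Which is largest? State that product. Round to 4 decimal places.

1.0165

(1) 0.307 × 0.614 × 2 × 2.56 = 0.96511
(2) 0.888 × 1.24 × 1.85 × 0.499 = 1.01650
Highest is cycle (2) at 1.0165 (>1, arbitrage).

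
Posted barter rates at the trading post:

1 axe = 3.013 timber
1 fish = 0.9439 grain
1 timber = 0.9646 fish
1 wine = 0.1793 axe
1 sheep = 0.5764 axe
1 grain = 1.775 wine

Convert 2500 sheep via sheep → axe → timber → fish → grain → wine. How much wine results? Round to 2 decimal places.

2500 sheep × 0.5764 = 1441 axe
1441 axe × 3.013 = 4341.733 timber
4341.733 timber × 0.9646 = 4188.0356518 fish
4188.0356518 fish × 0.9439 = 3953.08685173402 grain
3953.08685173402 grain × 1.775 = 7016.7291618278855 wine

7016.73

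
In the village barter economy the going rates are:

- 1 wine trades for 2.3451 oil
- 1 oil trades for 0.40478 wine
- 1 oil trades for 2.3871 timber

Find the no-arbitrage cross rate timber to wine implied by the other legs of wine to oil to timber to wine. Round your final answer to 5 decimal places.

Known legs of the cycle: 2.3451 × 2.3871 = 5.59798821
For no arbitrage the full-cycle product must be 1, so the missing rate is 1 / 5.59798821 ≈ 0.1786356.

0.17864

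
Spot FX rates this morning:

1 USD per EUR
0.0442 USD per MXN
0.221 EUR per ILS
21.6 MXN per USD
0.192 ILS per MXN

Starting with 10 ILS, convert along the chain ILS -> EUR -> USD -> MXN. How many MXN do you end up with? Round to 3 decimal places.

10 ILS × 0.221 = 2.21 EUR
2.21 EUR × 1 = 2.21 USD
2.21 USD × 21.6 = 47.736 MXN

47.736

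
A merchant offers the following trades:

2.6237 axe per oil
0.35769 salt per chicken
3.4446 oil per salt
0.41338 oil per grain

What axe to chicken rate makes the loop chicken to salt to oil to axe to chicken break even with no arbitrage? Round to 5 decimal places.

0.30934

Known legs of the cycle: 0.35769 × 3.4446 × 2.6237 = 3.2326580780838
For no arbitrage the full-cycle product must be 1, so the missing rate is 1 / 3.2326580780838 ≈ 0.3093430.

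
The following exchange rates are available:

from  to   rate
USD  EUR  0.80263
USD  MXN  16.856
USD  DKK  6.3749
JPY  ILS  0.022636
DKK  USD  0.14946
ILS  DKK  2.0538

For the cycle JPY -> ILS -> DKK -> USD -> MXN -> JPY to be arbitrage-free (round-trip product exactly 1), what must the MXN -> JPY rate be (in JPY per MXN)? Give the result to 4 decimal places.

Known legs of the cycle: 0.022636 × 2.0538 × 0.14946 × 16.856 = 0.117121691327050368
For no arbitrage the full-cycle product must be 1, so the missing rate is 1 / 0.117121691327050368 ≈ 8.538128.

8.5381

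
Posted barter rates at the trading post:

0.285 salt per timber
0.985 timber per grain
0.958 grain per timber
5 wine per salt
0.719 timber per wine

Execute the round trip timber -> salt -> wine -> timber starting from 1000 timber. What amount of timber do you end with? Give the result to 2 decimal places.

1000 timber × 0.285 = 285 salt
285 salt × 5 = 1425 wine
1425 wine × 0.719 = 1024.575 timber

1024.58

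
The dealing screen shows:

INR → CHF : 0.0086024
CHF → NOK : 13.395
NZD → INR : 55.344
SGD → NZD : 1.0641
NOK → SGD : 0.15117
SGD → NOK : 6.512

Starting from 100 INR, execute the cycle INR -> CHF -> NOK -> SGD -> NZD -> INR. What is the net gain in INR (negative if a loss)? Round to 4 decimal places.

100 INR × 0.0086024 = 0.86024 CHF
0.86024 CHF × 13.395 = 11.5229148 NOK
11.5229148 NOK × 0.15117 = 1.741919030316 SGD
1.741919030316 SGD × 1.0641 = 1.8535760401592556 NZD
1.8535760401592556 NZD × 55.344 = 102.5843123665738419264 INR
Net change: 102.5843123665738419264 − 100 = 2.5843123665738419264 INR

2.5843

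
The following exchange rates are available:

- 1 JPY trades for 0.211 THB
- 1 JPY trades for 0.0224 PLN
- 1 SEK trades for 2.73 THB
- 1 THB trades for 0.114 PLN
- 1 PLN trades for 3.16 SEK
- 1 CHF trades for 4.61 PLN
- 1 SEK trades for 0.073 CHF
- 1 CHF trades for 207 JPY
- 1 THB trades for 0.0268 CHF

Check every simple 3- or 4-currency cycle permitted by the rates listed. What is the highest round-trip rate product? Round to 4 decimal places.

CHF→JPY→THB→CHF: 207 × 0.211 × 0.0268 = 1.17054
PLN→SEK→CHF→JPY→PLN: 3.16 × 0.073 × 207 × 0.0224 = 1.06962
PLN→SEK→THB→CHF→PLN: 3.16 × 2.73 × 0.0268 × 4.61 = 1.06582
PLN→SEK→CHF→PLN: 3.16 × 0.073 × 4.61 = 1.06343
PLN→SEK→THB→PLN: 3.16 × 2.73 × 0.114 = 0.98346
Maximum is CHF→JPY→THB→CHF at 1.1705; arbitrage exists.

1.1705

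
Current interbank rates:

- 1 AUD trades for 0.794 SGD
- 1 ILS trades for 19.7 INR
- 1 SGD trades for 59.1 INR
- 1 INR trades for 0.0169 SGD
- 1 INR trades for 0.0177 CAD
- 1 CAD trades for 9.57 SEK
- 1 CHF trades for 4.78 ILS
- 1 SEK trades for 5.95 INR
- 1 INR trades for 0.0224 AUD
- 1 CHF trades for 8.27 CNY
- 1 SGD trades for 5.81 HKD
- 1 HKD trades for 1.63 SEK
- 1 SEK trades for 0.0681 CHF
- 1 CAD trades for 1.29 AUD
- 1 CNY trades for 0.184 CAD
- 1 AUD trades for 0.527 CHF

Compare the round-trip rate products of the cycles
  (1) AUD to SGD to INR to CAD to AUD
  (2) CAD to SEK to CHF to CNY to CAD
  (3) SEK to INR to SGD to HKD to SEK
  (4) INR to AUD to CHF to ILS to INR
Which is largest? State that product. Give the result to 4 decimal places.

(1) 0.794 × 59.1 × 0.0177 × 1.29 = 1.07145
(2) 9.57 × 0.0681 × 8.27 × 0.184 = 0.99170
(3) 5.95 × 0.0169 × 5.81 × 1.63 = 0.95229
(4) 0.0224 × 0.527 × 4.78 × 19.7 = 1.11161
Highest is cycle (4) at 1.1116 (>1, arbitrage).

1.1116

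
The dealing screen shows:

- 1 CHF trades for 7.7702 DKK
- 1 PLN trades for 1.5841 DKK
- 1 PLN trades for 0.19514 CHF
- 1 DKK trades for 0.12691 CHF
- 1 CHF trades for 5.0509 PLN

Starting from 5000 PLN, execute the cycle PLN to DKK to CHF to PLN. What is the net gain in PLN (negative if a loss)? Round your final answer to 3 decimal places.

77.117

5000 PLN × 1.5841 = 7920.5 DKK
7920.5 DKK × 0.12691 = 1005.190655 CHF
1005.190655 CHF × 5.0509 = 5077.1174793395 PLN
Net change: 5077.1174793395 − 5000 = 77.1174793395 PLN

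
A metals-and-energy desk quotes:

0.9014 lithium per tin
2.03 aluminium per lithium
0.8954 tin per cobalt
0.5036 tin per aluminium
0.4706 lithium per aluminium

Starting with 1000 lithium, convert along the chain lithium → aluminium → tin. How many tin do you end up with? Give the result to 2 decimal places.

1000 lithium × 2.03 = 2030 aluminium
2030 aluminium × 0.5036 = 1022.308 tin

1022.31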